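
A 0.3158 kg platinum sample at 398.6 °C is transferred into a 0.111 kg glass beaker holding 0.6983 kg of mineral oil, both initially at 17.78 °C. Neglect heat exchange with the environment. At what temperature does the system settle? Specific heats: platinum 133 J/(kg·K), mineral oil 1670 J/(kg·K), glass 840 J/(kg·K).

T_f is the heat-capacity-weighted average of the initial temperatures:
T_f = (42·398.6 + 1166.2·17.78 + 93.24·17.78) / (42 + 1166.2 + 93.24)
    = 39134 / 1301.4 ≈ 30.07 °C

T_f ≈ 30.1 °C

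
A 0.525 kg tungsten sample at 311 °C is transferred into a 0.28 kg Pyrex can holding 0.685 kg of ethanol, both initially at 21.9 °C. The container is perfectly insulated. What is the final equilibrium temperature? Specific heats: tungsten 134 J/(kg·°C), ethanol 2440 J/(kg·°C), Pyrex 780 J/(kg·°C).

T_f ≈ 32.3 °C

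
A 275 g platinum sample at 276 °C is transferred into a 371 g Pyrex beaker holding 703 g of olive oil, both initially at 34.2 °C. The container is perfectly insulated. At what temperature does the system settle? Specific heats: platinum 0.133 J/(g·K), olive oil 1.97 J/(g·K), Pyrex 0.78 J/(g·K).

T_f ≈ 39.4 °C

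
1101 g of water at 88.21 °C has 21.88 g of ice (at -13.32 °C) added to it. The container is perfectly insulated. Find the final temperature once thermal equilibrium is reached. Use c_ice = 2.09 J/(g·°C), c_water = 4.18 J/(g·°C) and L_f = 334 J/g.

Setting the total heat transfer to zero:
ice -13.32→0 °C: 21.88×2.09×13.32 = 609.11
  fusion: m_ice L_f = 21.88×334 = 7307.9
  warm the meltwater: 91.46 T
  water: 4602.2(T − 88.21)
4693.6 T = 405958 − 7917 = 398041
T ≈ 84.80 °C. Since T > 0 °C, the all-ice-melts assumption holds.

T_f ≈ 84.8 °C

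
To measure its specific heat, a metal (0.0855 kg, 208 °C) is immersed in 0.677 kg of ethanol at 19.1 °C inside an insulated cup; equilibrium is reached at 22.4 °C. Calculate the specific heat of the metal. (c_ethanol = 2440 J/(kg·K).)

c ≈ 344 J/(kg·K)

m_s c (T_s − T_f) = m_ethanol c_ethanol (T_f − T_0):
0.0855×c×(208 − 22.4) = 0.677×2440×(22.4 − 19.1)
15.87 c = 5451.2  ⇒  c ≈ 343.5 J/(kg·K)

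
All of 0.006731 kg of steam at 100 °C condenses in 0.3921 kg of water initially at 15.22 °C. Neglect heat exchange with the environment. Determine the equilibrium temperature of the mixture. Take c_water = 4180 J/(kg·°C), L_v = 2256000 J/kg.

T_f ≈ 25.8 °C

Let T be the final temperature. ΣQ_i = 0:
steam→water at 100 °C releases m L_v = 0.006731·2256000 = 15185
  condensed water 100 °C→T: 28.14(T − 100)
  original water: 1639(T − 15.22)
1667.1 T = 15185 + 2813.6 + 24945 = 42944
T ≈ 25.76 °C, under the boiling point, so the assumption holds.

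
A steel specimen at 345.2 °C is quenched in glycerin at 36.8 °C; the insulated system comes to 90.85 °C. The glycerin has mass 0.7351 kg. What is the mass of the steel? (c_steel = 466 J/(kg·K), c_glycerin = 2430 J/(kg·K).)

m ≈ 0.815 kg

|Q_steel| = |Q_glycerin|:
m·466·(345.2 − 90.85) = 0.7351·2430·(90.85 − 36.8)
118527 m = 96549  ⇒  m ≈ 0.8146 kg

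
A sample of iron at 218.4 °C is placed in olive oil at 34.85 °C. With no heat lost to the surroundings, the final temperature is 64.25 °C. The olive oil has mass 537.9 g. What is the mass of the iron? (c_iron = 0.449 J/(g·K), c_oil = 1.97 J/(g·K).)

m ≈ 450 g

Heat lost by the iron = heat gained by the oil:
m×0.449×(218.4 − 64.25) = 537.9×1.97×(64.25 − 34.85)
69.21 m = 31154  ⇒  m ≈ 450.1 g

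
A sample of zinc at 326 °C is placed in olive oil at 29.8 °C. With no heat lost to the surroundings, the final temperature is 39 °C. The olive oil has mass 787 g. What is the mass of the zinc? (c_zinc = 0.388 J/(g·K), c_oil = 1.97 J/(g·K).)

Taking heat into each body as positive, Σ m c ΔT = 0:
m·0.388·(39 − 326) + 787·1.97·(39 − 29.8) = 0
-111.36 m = -14264
m = -14264/-111.36 ≈ 128.1 g

m ≈ 128 g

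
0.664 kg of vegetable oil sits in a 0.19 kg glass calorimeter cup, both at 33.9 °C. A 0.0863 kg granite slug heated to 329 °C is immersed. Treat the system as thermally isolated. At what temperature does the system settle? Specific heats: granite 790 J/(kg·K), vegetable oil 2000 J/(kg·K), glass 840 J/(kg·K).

T_f ≈ 46.8 °C

Energy conservation, ΣQ = 0:
0.0863×790×(T − 329) + 0.664×2000×(T − 33.9) + 0.19×840×(T − 33.9) = 0
68.18(T − 329) + 1328(T − 33.9) + 159.6(T − 33.9) = 0
1555.8 T = 72860
T = 72860 / 1555.8 = 46.8 °C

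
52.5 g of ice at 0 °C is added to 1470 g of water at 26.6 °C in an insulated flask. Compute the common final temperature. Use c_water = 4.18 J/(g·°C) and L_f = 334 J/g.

T_f ≈ 22.9 °C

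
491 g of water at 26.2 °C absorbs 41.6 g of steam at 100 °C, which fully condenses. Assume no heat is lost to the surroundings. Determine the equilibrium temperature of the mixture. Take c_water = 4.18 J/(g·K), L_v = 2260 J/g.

T_f ≈ 74.2 °C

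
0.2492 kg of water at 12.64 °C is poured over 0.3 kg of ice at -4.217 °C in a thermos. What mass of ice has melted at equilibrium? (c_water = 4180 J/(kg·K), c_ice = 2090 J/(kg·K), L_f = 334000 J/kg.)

Cooling the water to 0 °C releases 0.2492×4180×12.64 = 13167 J.
Warming the ice to 0 °C takes 0.3×2090×4.217 = 2644.1 J, leaving 10522 J for melting.
Melting all 0.3 kg of ice would need 0.3×334000 = 100200 J.
10522 J < 100200 J, so only part of the ice melts and the system sits at 0 °C.
Mass melted = 10522/334000 ≈ 0.0315 kg.

m_melted ≈ 0.0315 kg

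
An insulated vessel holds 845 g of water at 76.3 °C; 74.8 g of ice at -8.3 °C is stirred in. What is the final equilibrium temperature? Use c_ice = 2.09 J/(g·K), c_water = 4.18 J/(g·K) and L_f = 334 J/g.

Let T be the final temperature. ΣQ_i = 0:
ice -8.3→0 °C: 74.8×2.09×8.3 = 1297.6
  melt ice: 74.8×334 = 24983
  meltwater 0→T: 74.8×4.18×T = 312.66 T
  water: 3532.1(T − 76.3)
3844.8 T = 269499 − 26281 = 243218
T ≈ 63.26 °C (positive, so assuming full melt was valid).

T_f ≈ 63.3 °C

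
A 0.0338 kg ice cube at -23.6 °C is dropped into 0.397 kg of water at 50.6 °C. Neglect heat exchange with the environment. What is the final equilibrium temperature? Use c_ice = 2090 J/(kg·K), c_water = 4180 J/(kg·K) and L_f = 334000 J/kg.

Energy balance with sensible and latent terms:
warm ice to 0 °C: 0.0338×2090×(0 − (-23.6)) = 1667.2
  latent heat to melt: 0.0338×334000 = 11289
  meltwater 0→T: 0.0338×4180×T = 141.28 T
  water: 1659.5(T − 50.6)
1800.7 T = 83969 − 12956 = 71012
T ≈ 39.43 °C (positive, so assuming full melt was valid).

T_f ≈ 39.4 °C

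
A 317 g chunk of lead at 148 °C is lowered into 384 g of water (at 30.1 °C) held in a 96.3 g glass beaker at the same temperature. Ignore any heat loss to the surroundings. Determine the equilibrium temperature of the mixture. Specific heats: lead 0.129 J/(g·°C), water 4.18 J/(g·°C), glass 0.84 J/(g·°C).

T_f ≈ 32.9 °C

Setting the total heat transfer to zero:
317*0.129*(T − 148) + 384*4.18*(T − 30.1) + 96.3*0.84*(T − 30.1) = 0
40.89(T − 148) + 1605.1(T − 30.1) + 80.89(T − 30.1) = 0
1726.9 T = 56801
T = 56801 / 1726.9 = 32.9 °C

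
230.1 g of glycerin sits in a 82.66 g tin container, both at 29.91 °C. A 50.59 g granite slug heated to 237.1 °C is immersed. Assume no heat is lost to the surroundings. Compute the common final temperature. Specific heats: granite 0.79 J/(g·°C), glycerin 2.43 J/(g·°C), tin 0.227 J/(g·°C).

T_f = Σ m_i c_i T_i / Σ m_i c_i:
T_f = (39.97·237.1 + 559.14·29.91 + 18.76·29.91) / (39.97 + 559.14 + 18.76)
    = 26761 / 617.87 ≈ 43.31 °C

T_f ≈ 43.3 °C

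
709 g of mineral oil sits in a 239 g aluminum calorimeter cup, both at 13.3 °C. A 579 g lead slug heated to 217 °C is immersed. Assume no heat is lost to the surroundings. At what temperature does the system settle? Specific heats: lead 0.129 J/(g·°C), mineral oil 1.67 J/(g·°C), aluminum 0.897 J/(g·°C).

T_f ≈ 23.6 °C

Net heat exchanged in the isolated system is zero:
579·0.129·(T − 217) + 709·1.67·(T − 13.3) + 239·0.897·(T − 13.3) = 0
1473.1 T = 34807
T = 34807/1473.1 ≈ 23.63 °C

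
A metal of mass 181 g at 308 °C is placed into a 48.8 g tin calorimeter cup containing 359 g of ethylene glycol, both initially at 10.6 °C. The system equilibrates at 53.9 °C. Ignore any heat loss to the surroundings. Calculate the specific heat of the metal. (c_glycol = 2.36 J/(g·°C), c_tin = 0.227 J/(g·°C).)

Conservation of energy gives ΣQ = 0:
181×c×(53.9 − 308) + 359×2.36×(53.9 − 10.6) + 48.8×0.227×(53.9 − 10.6) = 0
-45992 c = -37165
c = -37165/-45992 ≈ 0.8081 J/(g·°C)

c ≈ 0.808 J/(g·°C)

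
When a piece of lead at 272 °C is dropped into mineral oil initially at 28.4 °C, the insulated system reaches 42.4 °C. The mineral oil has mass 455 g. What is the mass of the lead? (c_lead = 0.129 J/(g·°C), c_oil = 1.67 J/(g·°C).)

m ≈ 359 g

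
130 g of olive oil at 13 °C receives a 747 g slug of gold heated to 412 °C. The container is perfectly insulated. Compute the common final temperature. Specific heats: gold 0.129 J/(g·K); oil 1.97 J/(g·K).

T_f ≈ 122.1 °C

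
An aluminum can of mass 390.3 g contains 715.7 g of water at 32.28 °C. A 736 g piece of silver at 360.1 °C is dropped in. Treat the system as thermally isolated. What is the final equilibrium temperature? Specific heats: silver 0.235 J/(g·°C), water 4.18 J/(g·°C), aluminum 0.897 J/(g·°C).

T_f ≈ 48.4 °C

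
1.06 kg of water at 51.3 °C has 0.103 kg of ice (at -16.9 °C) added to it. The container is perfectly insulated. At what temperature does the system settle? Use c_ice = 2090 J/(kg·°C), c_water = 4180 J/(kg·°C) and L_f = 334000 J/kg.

Let T be the final temperature. ΣQ_i = 0:
ice -16.9→0 °C: 0.103×2090×16.9 = 3638.1
  melt ice: 0.103×334000 = 34402
  meltwater 0→T: 0.103×4180×T = 430.54 T
  water cools: 1.06×4180×(T − 51.3) = 4430.8(T − 51.3)
4861.3 T = 227300 − 38040 = 189260
T ≈ 38.93 °C. Since T > 0 °C, the all-ice-melts assumption holds.

T_f ≈ 38.9 °C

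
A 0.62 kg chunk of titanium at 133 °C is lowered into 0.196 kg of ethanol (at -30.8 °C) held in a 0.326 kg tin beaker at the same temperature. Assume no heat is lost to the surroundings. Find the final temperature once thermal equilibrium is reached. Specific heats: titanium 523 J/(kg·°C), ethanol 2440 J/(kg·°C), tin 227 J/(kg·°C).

T_f ≈ 29.8 °C

Conservation of energy gives ΣQ = 0:
0.62*523*(T − 133) + 0.196*2440*(T − (-30.8)) + 0.326*227*(T − (-30.8)) = 0
324.26(T − 133) + 478.24(T − (-30.8)) + 74(T − (-30.8)) = 0
876.5 T = 26118
T = 26118 / 876.5 = 29.8 °C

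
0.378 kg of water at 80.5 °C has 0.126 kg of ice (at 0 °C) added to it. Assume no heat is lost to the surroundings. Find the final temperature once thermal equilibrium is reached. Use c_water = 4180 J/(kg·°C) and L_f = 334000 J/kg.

Energy balance with sensible and latent terms:
latent heat to melt: 0.126×334000 = 42084
  warm the meltwater: 526.68 T
  water: 1580(T − 80.5)
2106.7 T = 127193 − 42084 = 85109
T ≈ 40.40 °C — above 0 °C, consistent with complete melting.

T_f ≈ 40.4 °C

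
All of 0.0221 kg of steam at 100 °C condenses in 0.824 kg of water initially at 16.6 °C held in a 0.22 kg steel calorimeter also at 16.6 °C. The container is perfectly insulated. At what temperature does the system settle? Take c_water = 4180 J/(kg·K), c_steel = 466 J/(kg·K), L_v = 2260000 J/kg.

Let T be the final temperature. ΣQ_i = 0:
latent heat released on condensation: 0.0221×2260000 = 49946
  condensed water 100 °C→T: 92.38(T − 100)
  original water: 3444.3(T − 16.6)
  steel cup: 0.22×466×(T − 16.6) = 102.52(T − 16.6)
3639.2 T = 49946 + 9237.8 + 58878 = 118061
T ≈ 32.44 °C (< 100 °C, so full condensation is consistent).

T_f ≈ 32.4 °C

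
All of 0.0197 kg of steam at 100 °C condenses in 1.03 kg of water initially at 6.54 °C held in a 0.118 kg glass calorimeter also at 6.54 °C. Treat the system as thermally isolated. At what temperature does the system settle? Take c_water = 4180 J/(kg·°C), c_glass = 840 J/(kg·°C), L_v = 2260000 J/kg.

Energy conservation, ΣQ = 0:
steam→water at 100 °C releases m L_v = 0.0197·2260000 = 44522; condensed water 100 °C→T: 82.35(T − 100); original water: 4305.4(T − 6.54); glass cup: 0.118·840·(T − 6.54) = 99.12(T − 6.54)
4486.9 T = 44522 + 8234.6 + 28806 = 81562
T ≈ 18.18 °C — below 100 °C, confirming all the steam condensed.

T_f ≈ 18.2 °C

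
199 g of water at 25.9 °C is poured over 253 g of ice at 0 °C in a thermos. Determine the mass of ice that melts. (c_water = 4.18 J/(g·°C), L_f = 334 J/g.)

m_melted ≈ 64.5 g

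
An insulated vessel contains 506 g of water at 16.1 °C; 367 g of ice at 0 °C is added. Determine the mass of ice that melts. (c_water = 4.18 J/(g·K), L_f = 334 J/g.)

m_melted ≈ 102 g

Heat available from the water dropping to 0 °C: 506·4.18·16.1 = 34053 J.
To melt every bit of ice: 367·334 = 122578 J.
Since 34053 < 122578 J, not all the ice melts; equilibrium is at 0 °C.
Mass melted = 34053/334 ≈ 102 g.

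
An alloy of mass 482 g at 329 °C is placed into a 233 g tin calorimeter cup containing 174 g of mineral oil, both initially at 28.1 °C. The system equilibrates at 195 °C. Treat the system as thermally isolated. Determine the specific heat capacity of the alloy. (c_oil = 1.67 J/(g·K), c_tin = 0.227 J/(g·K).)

Heat gained plus heat lost sum to zero:
482·c·(195 − 329) + 174·1.67·(195 − 28.1) + 233·0.227·(195 − 28.1) = 0
-64588 c = -57325
c = -57325/-64588 ≈ 0.8876 J/(g·K)

c ≈ 0.888 J/(g·K)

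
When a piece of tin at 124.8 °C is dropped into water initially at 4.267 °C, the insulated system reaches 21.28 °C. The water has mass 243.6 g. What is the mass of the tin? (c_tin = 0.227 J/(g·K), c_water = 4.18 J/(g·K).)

m ≈ 737 g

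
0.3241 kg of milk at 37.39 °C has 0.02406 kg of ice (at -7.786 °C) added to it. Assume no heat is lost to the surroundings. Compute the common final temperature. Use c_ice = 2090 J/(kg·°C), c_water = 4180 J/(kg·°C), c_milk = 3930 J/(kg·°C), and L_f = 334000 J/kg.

T_f ≈ 28.5 °C

Net heat exchanged in the isolated system is zero:
warm ice to 0 °C: 0.02406×2090×(0 − (-7.786)) = 391.52; melt ice: 0.02406×334000 = 8036; warm the meltwater: 100.57 T; milk cools: 0.3241×3930×(T − 37.39) = 1273.7(T − 37.39)
1374.3 T = 47624 − 8427.6 = 39197
T ≈ 28.52 °C — above 0 °C, consistent with complete melting.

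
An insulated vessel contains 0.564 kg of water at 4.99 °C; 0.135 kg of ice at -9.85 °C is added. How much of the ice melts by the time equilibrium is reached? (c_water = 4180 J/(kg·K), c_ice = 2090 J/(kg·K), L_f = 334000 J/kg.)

m_melted ≈ 0.0269 kg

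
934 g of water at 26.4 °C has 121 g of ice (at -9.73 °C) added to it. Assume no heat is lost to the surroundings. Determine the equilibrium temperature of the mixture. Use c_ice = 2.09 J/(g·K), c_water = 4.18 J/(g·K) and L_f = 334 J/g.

T_f ≈ 13.6 °C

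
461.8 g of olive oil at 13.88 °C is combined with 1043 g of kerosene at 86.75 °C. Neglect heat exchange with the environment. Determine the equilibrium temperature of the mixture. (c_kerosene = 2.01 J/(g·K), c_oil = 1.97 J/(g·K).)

T_f ≈ 64.7 °C

Taking heat into each body as positive, Σ m c ΔT = 0:
1043*2.01*(T − 86.75) + 461.8*1.97*(T − 13.88) = 0
2096.4(T − 86.75) + 909.75(T − 13.88) = 0
3006.2 T = 194493
T ≈ 64.70 °C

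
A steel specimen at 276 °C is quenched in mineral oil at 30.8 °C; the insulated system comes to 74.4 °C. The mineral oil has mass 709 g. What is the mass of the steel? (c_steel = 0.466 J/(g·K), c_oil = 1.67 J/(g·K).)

m ≈ 550 g

Conservation of energy gives ΣQ = 0:
m×0.466×(74.4 − 276) + 709×1.67×(74.4 − 30.8) = 0
-93.95 m = -51624
m = -51624/-93.95 ≈ 549.5 g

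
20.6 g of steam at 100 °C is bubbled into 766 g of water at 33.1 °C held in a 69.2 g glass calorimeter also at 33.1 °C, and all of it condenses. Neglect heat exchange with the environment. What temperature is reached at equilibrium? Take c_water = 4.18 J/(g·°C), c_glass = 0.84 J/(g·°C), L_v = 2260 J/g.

T_f ≈ 48.7 °C

Conservation of energy gives ΣQ = 0:
steam→water at 100 °C releases m L_v = 20.6×2260 = 46556
  condensate cools 100→T: 20.6×4.18×(T − 100) = 86.11(T − 100)
  original water: 3201.9(T − 33.1)
  cup: 58.13(T − 33.1)
3346.1 T = 46556 + 8610.8 + 107906 = 163073
T ≈ 48.74 °C — below 100 °C, confirming all the steam condensed.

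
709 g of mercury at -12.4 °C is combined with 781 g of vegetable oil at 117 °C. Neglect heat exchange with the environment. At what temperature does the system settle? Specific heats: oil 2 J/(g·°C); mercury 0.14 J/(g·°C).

|Q_oil| = |Q_mercury|:
781×2×(117 − T) = 709×0.14×(T − (-12.4))
1562(117 − T) = 99.26(T − (-12.4))
1661.3 T = 181523  ⇒  T ≈ 109.27 °C

T_f ≈ 109.3 °C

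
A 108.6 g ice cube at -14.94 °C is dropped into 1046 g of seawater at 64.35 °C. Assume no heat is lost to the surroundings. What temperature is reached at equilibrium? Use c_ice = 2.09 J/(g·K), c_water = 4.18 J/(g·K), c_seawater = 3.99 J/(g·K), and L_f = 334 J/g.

T_f ≈ 49.5 °C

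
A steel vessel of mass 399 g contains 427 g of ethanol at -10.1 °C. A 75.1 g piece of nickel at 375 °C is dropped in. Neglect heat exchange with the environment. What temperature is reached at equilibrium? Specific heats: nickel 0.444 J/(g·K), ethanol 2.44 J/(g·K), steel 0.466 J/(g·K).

T_f ≈ 0.1 °C

Taking heat into each body as positive, Σ m c ΔT = 0:
75.1*0.444*(T − 375) + 427*2.44*(T − (-10.1)) + 399*0.466*(T − (-10.1)) = 0
33.34(T − 375) + 1041.9(T − (-10.1)) + 185.93(T − (-10.1)) = 0
1261.2 T = 103.23
T ≈ 0.08 °C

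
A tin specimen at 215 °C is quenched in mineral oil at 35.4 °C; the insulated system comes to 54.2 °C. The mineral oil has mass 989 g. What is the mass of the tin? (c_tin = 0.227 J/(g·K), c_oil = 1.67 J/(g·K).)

Heat gained plus heat lost sum to zero:
m×0.227×(54.2 − 215) + 989×1.67×(54.2 − 35.4) = 0
-36.5 m = -31051
m = -31051/-36.5 ≈ 850.7 g

m ≈ 851 g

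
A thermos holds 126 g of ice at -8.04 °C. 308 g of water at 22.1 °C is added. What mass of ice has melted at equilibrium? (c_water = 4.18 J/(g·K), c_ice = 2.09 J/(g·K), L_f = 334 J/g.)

Heat available from the water dropping to 0 °C: 308·4.18·22.1 = 28452 J.
Warming the ice to 0 °C takes 126·2.09·8.04 = 2117.3 J, leaving 26335 J for melting.
To melt every bit of ice: 126·334 = 42084 J.
That's not enough to melt it all — equilibrium is at 0 °C with ice remaining.
m_melted·334 = 26335  ⇒  m_melted ≈ 78.85 g.

m_melted ≈ 78.8 g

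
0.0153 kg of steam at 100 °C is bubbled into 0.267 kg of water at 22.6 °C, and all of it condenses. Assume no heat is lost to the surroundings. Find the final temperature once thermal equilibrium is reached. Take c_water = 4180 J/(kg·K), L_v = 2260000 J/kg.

T_f ≈ 56.1 °C

Energy balance with sensible and latent terms:
steam→water at 100 °C releases m L_v = 0.0153×2260000 = 34578; condensed water 100 °C→T: 63.95(T − 100); water warms: 0.267×4180×(T − 22.6) = 1116.1(T − 22.6)
1180 T = 34578 + 6395.4 + 25223 = 66196
T ≈ 56.10 °C — below 100 °C, confirming all the steam condensed.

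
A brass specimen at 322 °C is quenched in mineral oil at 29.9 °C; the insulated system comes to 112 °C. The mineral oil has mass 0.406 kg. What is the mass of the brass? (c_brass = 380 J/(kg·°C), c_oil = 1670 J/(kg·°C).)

m ≈ 0.698 kg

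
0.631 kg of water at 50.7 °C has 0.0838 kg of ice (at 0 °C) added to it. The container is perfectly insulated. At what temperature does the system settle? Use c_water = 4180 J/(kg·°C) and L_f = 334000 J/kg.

Energy balance with sensible and latent terms:
fusion: m_ice L_f = 0.0838×334000 = 27989; meltwater 0→T: 0.0838×4180×T = 350.28 T; water: 2637.6(T − 50.7)
2987.9 T = 133725 − 27989 = 105736
T ≈ 35.39 °C. Since T > 0 °C, the all-ice-melts assumption holds.

T_f ≈ 35.4 °C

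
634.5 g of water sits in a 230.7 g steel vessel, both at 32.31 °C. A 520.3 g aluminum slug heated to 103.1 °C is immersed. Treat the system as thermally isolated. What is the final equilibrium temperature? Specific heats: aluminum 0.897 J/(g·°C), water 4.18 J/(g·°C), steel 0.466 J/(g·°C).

T_f ≈ 42.5 °C

With ΣQ=0 the equilibrium temperature is the m·c-weighted mean:
T_f = (466.71·103.1 + 2652.2·32.31 + 107.51·32.31) / (466.71 + 2652.2 + 107.51)
    = 137284 / 3226.4 ≈ 42.55 °C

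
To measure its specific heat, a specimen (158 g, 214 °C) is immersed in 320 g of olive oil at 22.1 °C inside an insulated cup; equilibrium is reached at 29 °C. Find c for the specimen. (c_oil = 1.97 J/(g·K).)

Setting the total heat transfer to zero:
158·c·(29 − 214) + 320·1.97·(29 − 22.1) = 0
-29230 c = -4349.8
c = -4349.8/-29230 ≈ 0.1488 J/(g·K)

c ≈ 0.149 J/(g·K)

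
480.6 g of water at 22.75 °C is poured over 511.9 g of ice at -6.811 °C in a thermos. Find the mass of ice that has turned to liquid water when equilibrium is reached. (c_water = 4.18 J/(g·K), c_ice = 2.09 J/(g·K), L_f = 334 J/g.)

m_melted ≈ 115 g

Water can give up m c ΔT = 480.6·4.18·22.75 = 45703 J before reaching 0 °C.
Of that, 511.9·2.09·6.811 = 7286.9 J goes to bring the ice to 0 °C, leaving 38416 J.
To melt every bit of ice: 511.9·334 = 170975 J.
Since 38416 < 170975 J, not all the ice melts; equilibrium is at 0 °C.
m_melted·334 = 38416  ⇒  m_melted ≈ 115 g.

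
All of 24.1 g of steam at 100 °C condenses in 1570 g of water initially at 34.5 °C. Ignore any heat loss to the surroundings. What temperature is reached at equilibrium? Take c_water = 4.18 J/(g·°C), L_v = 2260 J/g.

Heat gained plus heat lost sum to zero:
latent heat released on condensation: 24.1×2260 = 54466
  condensate cools 100→T: 24.1×4.18×(T − 100) = 100.74(T − 100)
  water warms: 1570×4.18×(T − 34.5) = 6562.6(T − 34.5)
6663.3 T = 54466 + 10074 + 226410 = 290950
T ≈ 43.66 °C, under the boiling point, so the assumption holds.

T_f ≈ 43.7 °C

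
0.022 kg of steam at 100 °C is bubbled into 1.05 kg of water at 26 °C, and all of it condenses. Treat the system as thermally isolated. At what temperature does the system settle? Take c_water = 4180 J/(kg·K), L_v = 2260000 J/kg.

T_f ≈ 38.6 °C

Net heat exchanged in the isolated system is zero:
condense steam: −0.022×2260000 = −49720
  condensate cools 100→T: 0.022×4180×(T − 100) = 91.96(T − 100)
  original water: 4389(T − 26)
4481 T = 49720 + 9196 + 114114 = 173030
T ≈ 38.61 °C, under the boiling point, so the assumption holds.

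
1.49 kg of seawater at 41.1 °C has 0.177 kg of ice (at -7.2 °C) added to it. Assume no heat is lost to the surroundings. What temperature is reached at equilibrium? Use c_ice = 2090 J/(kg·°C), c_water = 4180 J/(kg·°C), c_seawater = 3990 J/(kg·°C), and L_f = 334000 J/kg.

T_f ≈ 27.3 °C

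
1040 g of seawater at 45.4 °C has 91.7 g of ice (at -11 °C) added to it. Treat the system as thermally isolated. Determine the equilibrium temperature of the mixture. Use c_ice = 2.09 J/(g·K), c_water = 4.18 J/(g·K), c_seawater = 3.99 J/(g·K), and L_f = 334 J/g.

Let T be the final temperature. ΣQ_i = 0:
warm ice to 0 °C: 91.7·2.09·(0 − (-11)) = 2108.2
  fusion: m_ice L_f = 91.7·334 = 30628
  meltwater 0→T: 91.7·4.18·T = 383.31 T
  seawater: 4149.6(T − 45.4)
4532.9 T = 188392 − 32736 = 155656
T ≈ 34.34 °C. Since T > 0 °C, the all-ice-melts assumption holds.

T_f ≈ 34.3 °C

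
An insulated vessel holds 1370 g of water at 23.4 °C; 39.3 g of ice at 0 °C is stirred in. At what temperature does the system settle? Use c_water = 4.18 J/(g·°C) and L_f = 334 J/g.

T_f ≈ 20.5 °C

Sum of m c ΔT and latent-heat terms is zero:
fusion: m_ice L_f = 39.3·334 = 13126
  warm the meltwater: 164.27 T
  water cools: 1370·4.18·(T − 23.4) = 5726.6(T − 23.4)
5890.9 T = 134002 − 13126 = 120876
T ≈ 20.52 °C. Since T > 0 °C, the all-ice-melts assumption holds.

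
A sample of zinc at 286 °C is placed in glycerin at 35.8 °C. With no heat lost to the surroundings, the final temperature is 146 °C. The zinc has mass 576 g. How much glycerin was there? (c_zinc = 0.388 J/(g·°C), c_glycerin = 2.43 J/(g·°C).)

|Q_zinc| = |Q_glycerin|:
576×0.388×(286 − 146) = m×2.43×(146 − 35.8)
267.79 m = 31288  ⇒  m ≈ 116.8 g

m ≈ 117 g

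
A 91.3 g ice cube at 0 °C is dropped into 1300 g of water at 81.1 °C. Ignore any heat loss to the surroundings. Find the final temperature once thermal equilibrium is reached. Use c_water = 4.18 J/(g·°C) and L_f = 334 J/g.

Net heat exchanged in the isolated system is zero:
melt ice: 91.3·334 = 30494; meltwater 0→T: 91.3·4.18·T = 381.63 T; water cools: 1300·4.18·(T − 81.1) = 5434(T − 81.1)
5815.6 T = 440697 − 30494 = 410203
T ≈ 70.53 °C — above 0 °C, consistent with complete melting.

T_f ≈ 70.5 °C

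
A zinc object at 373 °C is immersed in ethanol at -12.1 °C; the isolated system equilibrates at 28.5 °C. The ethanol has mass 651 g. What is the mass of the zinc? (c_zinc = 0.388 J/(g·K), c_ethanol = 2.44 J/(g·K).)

m ≈ 482 g

Heat lost by the zinc = heat gained by the ethanol:
m×0.388×(373 − 28.5) = 651×2.44×(28.5 − (-12.1))
133.67 m = 64491  ⇒  m ≈ 482.5 g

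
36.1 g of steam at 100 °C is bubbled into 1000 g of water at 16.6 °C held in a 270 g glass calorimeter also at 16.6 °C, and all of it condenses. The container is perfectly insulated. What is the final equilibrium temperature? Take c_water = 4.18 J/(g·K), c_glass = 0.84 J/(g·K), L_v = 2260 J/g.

T_f ≈ 37.3 °C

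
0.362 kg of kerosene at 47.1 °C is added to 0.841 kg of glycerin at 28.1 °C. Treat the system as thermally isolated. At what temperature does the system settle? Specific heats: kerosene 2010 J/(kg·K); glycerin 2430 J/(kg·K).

Setting the total heat transfer to zero:
0.362·2010·(T − 47.1) + 0.841·2430·(T − 28.1) = 0
2771.2 T = 91697
T ≈ 33.09 °C

T_f ≈ 33.1 °C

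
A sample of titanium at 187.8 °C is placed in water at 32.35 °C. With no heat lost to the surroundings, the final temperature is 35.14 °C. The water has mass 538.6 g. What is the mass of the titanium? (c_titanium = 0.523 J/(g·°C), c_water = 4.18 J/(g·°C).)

|Q_titanium| = |Q_water|:
m·0.523·(187.8 − 35.14) = 538.6·4.18·(35.14 − 32.35)
79.84 m = 6281.3  ⇒  m ≈ 78.67 g

m ≈ 78.7 g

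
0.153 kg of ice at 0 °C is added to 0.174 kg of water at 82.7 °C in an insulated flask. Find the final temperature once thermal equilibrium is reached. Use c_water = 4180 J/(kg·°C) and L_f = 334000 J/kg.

T_f ≈ 6.6 °C

Conservation of energy gives ΣQ = 0:
latent heat to melt: 0.153·334000 = 51102; warm the meltwater: 639.54 T; water: 727.32(T − 82.7)
1366.9 T = 60149 − 51102 = 9047.4
T ≈ 6.62 °C (positive, so assuming full melt was valid).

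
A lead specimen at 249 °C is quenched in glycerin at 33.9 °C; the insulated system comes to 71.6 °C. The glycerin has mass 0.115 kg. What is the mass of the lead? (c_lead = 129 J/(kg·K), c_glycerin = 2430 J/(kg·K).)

|Q_lead| = |Q_glycerin|:
m×129×(249 − 71.6) = 0.115×2430×(71.6 − 33.9)
22885 m = 10535  ⇒  m ≈ 0.4604 kg

m ≈ 0.46 kg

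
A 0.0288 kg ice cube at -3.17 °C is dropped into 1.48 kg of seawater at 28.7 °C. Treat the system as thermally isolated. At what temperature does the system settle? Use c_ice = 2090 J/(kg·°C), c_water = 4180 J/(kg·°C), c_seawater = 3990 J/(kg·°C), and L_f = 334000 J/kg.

T_f ≈ 26.5 °C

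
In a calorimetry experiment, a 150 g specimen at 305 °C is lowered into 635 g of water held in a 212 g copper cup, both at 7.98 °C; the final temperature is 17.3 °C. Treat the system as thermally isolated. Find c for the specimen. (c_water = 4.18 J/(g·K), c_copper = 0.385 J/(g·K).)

c ≈ 0.591 J/(g·K)

Setting the total heat transfer to zero:
150×c×(17.3 − 305) + 635×4.18×(17.3 − 7.98) + 212×0.385×(17.3 − 7.98) = 0
-43155 c = -25499
c = -25499/-43155 ≈ 0.5909 J/(g·K)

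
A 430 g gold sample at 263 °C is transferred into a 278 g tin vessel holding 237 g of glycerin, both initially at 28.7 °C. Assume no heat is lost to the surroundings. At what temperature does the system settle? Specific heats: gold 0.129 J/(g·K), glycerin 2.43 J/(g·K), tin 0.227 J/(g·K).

Energy conservation, ΣQ = 0:
430×0.129×(T − 263) + 237×2.43×(T − 28.7) + 278×0.227×(T − 28.7) = 0
55.47(T − 263) + 575.91(T − 28.7) + 63.11(T − 28.7) = 0
(55.47 + 575.91 + 63.11) T = 55.47×263 + 575.91×28.7 + 63.11×28.7
T = 32928 / 694.49 = 47.4 °C

T_f ≈ 47.4 °C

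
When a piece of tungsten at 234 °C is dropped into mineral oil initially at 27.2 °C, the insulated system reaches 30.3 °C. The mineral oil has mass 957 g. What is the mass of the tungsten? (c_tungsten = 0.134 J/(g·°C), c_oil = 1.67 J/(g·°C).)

|Q_tungsten| = |Q_oil|:
m·0.134·(234 − 30.3) = 957·1.67·(30.3 − 27.2)
27.3 m = 4954.4  ⇒  m ≈ 181.5 g

m ≈ 182 g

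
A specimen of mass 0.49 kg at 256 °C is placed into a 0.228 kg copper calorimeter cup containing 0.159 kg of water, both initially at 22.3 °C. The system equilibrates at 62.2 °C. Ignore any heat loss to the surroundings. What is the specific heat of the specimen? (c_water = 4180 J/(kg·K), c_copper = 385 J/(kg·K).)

Energy conservation, ΣQ = 0:
0.49×c×(62.2 − 256) + 0.159×4180×(62.2 − 22.3) + 0.228×385×(62.2 − 22.3) = 0
-94.96 c = -30021
c = -30021/-94.96 ≈ 316.1 J/(kg·K)

c ≈ 316 J/(kg·K)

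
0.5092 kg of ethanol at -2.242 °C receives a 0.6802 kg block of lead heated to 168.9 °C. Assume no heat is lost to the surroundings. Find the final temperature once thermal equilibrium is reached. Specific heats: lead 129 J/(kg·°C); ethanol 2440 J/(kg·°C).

T_f ≈ 9.0 °C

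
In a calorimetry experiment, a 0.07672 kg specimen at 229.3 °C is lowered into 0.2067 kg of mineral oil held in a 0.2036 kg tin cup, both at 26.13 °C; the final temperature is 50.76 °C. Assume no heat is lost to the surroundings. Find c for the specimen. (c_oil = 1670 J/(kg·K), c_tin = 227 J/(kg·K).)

c ≈ 704 J/(kg·K)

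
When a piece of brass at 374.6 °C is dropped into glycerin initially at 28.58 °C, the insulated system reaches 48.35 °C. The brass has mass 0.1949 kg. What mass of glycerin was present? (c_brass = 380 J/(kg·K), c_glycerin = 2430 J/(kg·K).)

m ≈ 0.503 kg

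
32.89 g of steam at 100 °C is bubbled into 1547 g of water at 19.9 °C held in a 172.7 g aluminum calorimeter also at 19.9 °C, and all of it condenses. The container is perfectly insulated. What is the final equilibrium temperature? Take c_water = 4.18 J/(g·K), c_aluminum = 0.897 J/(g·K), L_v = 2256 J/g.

Sum of m c ΔT and latent-heat terms is zero:
steam→water at 100 °C releases m L_v = 32.89·2256 = 74200; condensed water 100 °C→T: 137.48(T − 100); original water: 6466.5(T − 19.9); aluminum cup: 172.7·0.897·(T − 19.9) = 154.91(T − 19.9)
6758.9 T = 74200 + 13748 + 131765 = 219713
T ≈ 32.51 °C, under the boiling point, so the assumption holds.

T_f ≈ 32.5 °C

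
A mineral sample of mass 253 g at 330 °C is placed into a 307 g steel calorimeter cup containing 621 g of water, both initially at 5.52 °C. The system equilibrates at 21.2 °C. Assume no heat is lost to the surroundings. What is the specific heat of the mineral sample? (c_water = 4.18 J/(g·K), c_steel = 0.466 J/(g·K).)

c ≈ 0.55 J/(g·K)

Let T be the final temperature. ΣQ_i = 0:
253×c×(21.2 − 330) + 621×4.18×(21.2 − 5.52) + 307×0.466×(21.2 − 5.52) = 0
-78126 c = -42945
c = -42945/-78126 ≈ 0.5497 J/(g·K)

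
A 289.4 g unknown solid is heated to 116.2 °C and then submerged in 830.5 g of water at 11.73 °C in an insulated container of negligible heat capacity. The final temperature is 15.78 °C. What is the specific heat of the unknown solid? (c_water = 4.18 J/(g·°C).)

m_s c (T_s − T_f) = m_water c_water (T_f − T_0):
289.4×c×(116.2 − 15.78) = 830.5×4.18×(15.78 − 11.73)
29062 c = 14060  ⇒  c ≈ 0.4838 J/(g·°C)

c ≈ 0.484 J/(g·°C)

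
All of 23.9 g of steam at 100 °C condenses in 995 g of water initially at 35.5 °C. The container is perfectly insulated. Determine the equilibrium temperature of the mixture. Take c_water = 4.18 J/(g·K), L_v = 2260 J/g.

T_f ≈ 49.7 °C

Net heat exchanged in the isolated system is zero:
latent heat released on condensation: 23.9·2260 = 54014
  condensed water 100 °C→T: 99.9(T − 100)
  water warms: 995·4.18·(T − 35.5) = 4159.1(T − 35.5)
4259 T = 54014 + 9990.2 + 147648 = 211652
T ≈ 49.70 °C, under the boiling point, so the assumption holds.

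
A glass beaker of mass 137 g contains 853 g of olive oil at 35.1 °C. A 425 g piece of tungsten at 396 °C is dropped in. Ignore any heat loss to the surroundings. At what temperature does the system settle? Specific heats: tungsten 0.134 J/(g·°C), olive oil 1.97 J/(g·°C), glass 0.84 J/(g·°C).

T_f ≈ 46.2 °C

Setting the total heat transfer to zero:
425×0.134×(T − 396) + 853×1.97×(T − 35.1) + 137×0.84×(T − 35.1) = 0
1852.4 T = 85574
T = 85574 / 1852.4 = 46.2 °C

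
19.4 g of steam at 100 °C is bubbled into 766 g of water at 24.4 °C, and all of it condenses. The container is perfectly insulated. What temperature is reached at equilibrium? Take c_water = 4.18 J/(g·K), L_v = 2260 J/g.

T_f ≈ 39.6 °C

Heat gained plus heat lost sum to zero:
latent heat released on condensation: 19.4·2260 = 43844
  condensate cools 100→T: 19.4·4.18·(T − 100) = 81.09(T − 100)
  water warms: 766·4.18·(T − 24.4) = 3201.9(T − 24.4)
3283 T = 43844 + 8109.2 + 78126 = 130079
T ≈ 39.62 °C (< 100 °C, so full condensation is consistent).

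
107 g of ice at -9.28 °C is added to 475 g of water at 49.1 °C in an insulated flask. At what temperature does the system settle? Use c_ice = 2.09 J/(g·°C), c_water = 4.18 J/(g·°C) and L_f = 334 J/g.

T_f ≈ 24.5 °C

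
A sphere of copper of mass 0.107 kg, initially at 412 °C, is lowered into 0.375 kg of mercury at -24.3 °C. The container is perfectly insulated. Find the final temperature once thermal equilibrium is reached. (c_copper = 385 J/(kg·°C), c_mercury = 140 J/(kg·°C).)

T_f = Σ m_i c_i T_i / Σ m_i c_i:
T_f = (41.2×412 + 52.5×(-24.3)) / (41.2 + 52.5)
    = 15697 / 93.69 ≈ 167.53 °C

T_f ≈ 167.5 °C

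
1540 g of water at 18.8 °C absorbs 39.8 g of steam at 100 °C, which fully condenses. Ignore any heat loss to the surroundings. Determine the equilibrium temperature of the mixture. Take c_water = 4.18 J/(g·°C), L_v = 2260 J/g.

T_f ≈ 34.5 °C

Energy conservation, ΣQ = 0:
steam→water at 100 °C releases m L_v = 39.8·2260 = 89948; condensate cools 100→T: 39.8·4.18·(T − 100) = 166.36(T − 100); original water: 6437.2(T − 18.8)
6603.6 T = 89948 + 16636 + 121019 = 227604
T ≈ 34.47 °C — below 100 °C, confirming all the steam condensed.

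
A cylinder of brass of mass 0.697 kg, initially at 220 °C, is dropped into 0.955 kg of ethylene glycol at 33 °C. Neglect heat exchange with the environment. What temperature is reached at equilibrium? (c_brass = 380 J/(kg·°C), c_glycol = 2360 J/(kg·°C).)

T_f ≈ 52.7 °C

Energy conservation, ΣQ = 0:
0.697·380·(T − 220) + 0.955·2360·(T − 33) = 0
264.86(T − 220) + 2253.8(T − 33) = 0
2518.7 T = 132645
T = 132645 / 2518.7 = 52.7 °C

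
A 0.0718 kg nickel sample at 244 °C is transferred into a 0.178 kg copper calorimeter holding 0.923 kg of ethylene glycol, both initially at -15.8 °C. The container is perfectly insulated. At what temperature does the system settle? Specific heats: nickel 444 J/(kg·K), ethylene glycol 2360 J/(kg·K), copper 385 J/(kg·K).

T_f ≈ -12.2 °C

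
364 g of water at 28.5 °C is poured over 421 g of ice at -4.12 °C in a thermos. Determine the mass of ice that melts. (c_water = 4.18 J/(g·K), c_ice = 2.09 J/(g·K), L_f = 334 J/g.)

m_melted ≈ 119 g

Cooling the water to 0 °C releases 364×4.18×28.5 = 43363 J.
Warming the ice to 0 °C takes 421×2.09×4.12 = 3625.1 J, leaving 39738 J for melting.
To melt every bit of ice: 421×334 = 140614 J.
Since 39738 < 140614 J, not all the ice melts; equilibrium is at 0 °C.
Mass melted = 39738/334 ≈ 119 g.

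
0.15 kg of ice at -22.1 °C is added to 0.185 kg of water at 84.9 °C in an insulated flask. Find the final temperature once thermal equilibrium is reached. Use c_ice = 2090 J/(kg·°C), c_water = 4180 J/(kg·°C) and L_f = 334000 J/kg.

Let T be the final temperature. ΣQ_i = 0:
warm ice to 0 °C: 0.15·2090·(0 − (-22.1)) = 6928.4; latent heat to melt: 0.15·334000 = 50100; warm the meltwater: 627 T; water cools: 0.185·4180·(T − 84.9) = 773.3(T − 84.9)
1400.3 T = 65653 − 57028 = 8624.8
T ≈ 6.16 °C — above 0 °C, consistent with complete melting.

T_f ≈ 6.2 °C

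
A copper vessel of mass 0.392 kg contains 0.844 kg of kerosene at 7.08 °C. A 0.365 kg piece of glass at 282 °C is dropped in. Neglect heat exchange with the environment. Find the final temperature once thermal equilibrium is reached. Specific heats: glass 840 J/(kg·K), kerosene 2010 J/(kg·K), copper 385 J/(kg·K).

T_f ≈ 46.2 °C

Taking heat into each body as positive, Σ m c ΔT = 0:
0.365·840·(T − 282) + 0.844·2010·(T − 7.08) + 0.392·385·(T − 7.08) = 0
(306.6 + 1696.4 + 150.92) T = 306.6·282 + 1696.4·7.08 + 150.92·7.08
T ≈ 46.21 °C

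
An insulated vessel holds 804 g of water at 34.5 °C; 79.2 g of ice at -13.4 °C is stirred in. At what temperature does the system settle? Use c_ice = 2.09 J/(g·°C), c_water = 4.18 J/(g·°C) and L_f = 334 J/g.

Taking heat into each body as positive, Σ m c ΔT = 0:
warm ice to 0 °C: 79.2·2.09·(0 − (-13.4)) = 2218.1; melt ice: 79.2·334 = 26453; warm the meltwater: 331.06 T; water: 3360.7(T − 34.5)
3691.8 T = 115945 − 28671 = 87274
T ≈ 23.64 °C (positive, so assuming full melt was valid).

T_f ≈ 23.6 °C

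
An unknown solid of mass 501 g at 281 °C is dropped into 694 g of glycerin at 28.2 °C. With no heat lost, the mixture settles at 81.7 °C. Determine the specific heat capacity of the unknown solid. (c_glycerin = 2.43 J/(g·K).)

Setting the total heat transfer to zero:
501×c×(81.7 − 281) + 694×2.43×(81.7 − 28.2) = 0
-99849 c = -90223
c = -90223/-99849 ≈ 0.9036 J/(g·K)

c ≈ 0.904 J/(g·K)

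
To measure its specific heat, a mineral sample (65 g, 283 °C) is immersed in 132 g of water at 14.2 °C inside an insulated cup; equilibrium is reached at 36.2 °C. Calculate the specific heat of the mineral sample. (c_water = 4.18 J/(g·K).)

c ≈ 0.757 J/(g·K)

Conservation of energy gives ΣQ = 0:
65×c×(36.2 − 283) + 132×4.18×(36.2 − 14.2) = 0
-16042 c = -12139
c = -12139/-16042 ≈ 0.7567 J/(g·K)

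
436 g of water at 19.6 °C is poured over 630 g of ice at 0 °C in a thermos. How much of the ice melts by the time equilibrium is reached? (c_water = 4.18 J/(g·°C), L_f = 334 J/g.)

Cooling the water to 0 °C releases 436×4.18×19.6 = 35721 J.
Melting all 630 g of ice would need 630×334 = 210420 J.
That's not enough to melt it all — equilibrium is at 0 °C with ice remaining.
m_melted×334 = 35721  ⇒  m_melted ≈ 106.9 g.

m_melted ≈ 107 g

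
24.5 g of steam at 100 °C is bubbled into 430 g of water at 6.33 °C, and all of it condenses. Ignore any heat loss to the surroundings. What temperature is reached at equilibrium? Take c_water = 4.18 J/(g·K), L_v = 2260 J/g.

T_f ≈ 40.5 °C

Net heat exchanged in the isolated system is zero:
condense steam: −24.5×2260 = −55370
  condensed water 100 °C→T: 102.41(T − 100)
  water warms: 430×4.18×(T − 6.33) = 1797.4(T − 6.33)
1899.8 T = 55370 + 10241 + 11378 = 76989
T ≈ 40.52 °C (< 100 °C, so full condensation is consistent).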